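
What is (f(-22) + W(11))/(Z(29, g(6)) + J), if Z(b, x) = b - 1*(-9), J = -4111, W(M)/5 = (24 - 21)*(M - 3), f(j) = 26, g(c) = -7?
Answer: -146/4073 ≈ -0.035846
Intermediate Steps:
W(M) = -45 + 15*M (W(M) = 5*((24 - 21)*(M - 3)) = 5*(3*(-3 + M)) = 5*(-9 + 3*M) = -45 + 15*M)
Z(b, x) = 9 + b (Z(b, x) = b + 9 = 9 + b)
(f(-22) + W(11))/(Z(29, g(6)) + J) = (26 + (-45 + 15*11))/((9 + 29) - 4111) = (26 + (-45 + 165))/(38 - 4111) = (26 + 120)/(-4073) = 146*(-1/4073) = -146/4073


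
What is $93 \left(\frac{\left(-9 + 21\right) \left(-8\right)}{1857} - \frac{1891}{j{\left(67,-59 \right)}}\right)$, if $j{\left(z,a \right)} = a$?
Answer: $\frac{108683613}{36521} \approx 2975.9$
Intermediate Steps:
$93 \left(\frac{\left(-9 + 21\right) \left(-8\right)}{1857} - \frac{1891}{j{\left(67,-59 \right)}}\right) = 93 \left(\frac{\left(-9 + 21\right) \left(-8\right)}{1857} - \frac{1891}{-59}\right) = 93 \left(12 \left(-8\right) \frac{1}{1857} - - \frac{1891}{59}\right) = 93 \left(\left(-96\right) \frac{1}{1857} + \frac{1891}{59}\right) = 93 \left(- \frac{32}{619} + \frac{1891}{59}\right) = 93 \cdot \frac{1168641}{36521} = \frac{108683613}{36521}$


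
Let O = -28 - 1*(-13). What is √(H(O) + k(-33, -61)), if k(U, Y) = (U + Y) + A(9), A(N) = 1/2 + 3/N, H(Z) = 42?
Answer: I*√1842/6 ≈ 7.1531*I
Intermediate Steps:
O = -15 (O = -28 + 13 = -15)
A(N) = ½ + 3/N (A(N) = 1*(½) + 3/N = ½ + 3/N)
k(U, Y) = ⅚ + U + Y (k(U, Y) = (U + Y) + (½)*(6 + 9)/9 = (U + Y) + (½)*(⅑)*15 = (U + Y) + ⅚ = ⅚ + U + Y)
√(H(O) + k(-33, -61)) = √(42 + (⅚ - 33 - 61)) = √(42 - 559/6) = √(-307/6) = I*√1842/6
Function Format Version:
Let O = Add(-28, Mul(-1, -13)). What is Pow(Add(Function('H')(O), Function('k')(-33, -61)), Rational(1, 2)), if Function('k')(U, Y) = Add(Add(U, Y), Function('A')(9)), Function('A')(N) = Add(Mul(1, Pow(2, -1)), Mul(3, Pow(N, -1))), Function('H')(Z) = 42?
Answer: Mul(Rational(1, 6), I, Pow(1842, Rational(1, 2))) ≈ Mul(7.1531, I)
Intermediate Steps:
O = -15 (O = Add(-28, 13) = -15)
Function('A')(N) = Add(Rational(1, 2), Mul(3, Pow(N, -1))) (Function('A')(N) = Add(Mul(1, Rational(1, 2)), Mul(3, Pow(N, -1))) = Add(Rational(1, 2), Mul(3, Pow(N, -1))))
Function('k')(U, Y) = Add(Rational(5, 6), U, Y) (Function('k')(U, Y) = Add(Add(U, Y), Mul(Rational(1, 2), Pow(9, -1), Add(6, 9))) = Add(Add(U, Y), Mul(Rational(1, 2), Rational(1, 9), 15)) = Add(Add(U, Y), Rational(5, 6)) = Add(Rational(5, 6), U, Y))
Pow(Add(Function('H')(O), Function('k')(-33, -61)), Rational(1, 2)) = Pow(Add(42, Add(Rational(5, 6), -33, -61)), Rational(1, 2)) = Pow(Add(42, Rational(-559, 6)), Rational(1, 2)) = Pow(Rational(-307, 6), Rational(1, 2)) = Mul(Rational(1, 6), I, Pow(1842, Rational(1, 2)))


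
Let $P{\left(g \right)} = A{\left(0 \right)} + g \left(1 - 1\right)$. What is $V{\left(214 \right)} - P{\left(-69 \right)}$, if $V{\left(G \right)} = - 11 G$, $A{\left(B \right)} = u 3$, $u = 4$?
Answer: $-2366$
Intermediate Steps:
$A{\left(B \right)} = 12$ ($A{\left(B \right)} = 4 \cdot 3 = 12$)
$P{\left(g \right)} = 12$ ($P{\left(g \right)} = 12 + g \left(1 - 1\right) = 12 + g 0 = 12 + 0 = 12$)
$V{\left(214 \right)} - P{\left(-69 \right)} = \left(-11\right) 214 - 12 = -2354 - 12 = -2366$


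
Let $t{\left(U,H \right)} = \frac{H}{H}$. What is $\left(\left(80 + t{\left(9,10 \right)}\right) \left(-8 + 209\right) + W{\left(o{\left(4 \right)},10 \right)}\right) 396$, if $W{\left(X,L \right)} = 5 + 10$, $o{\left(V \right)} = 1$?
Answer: $6453216$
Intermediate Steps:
$t{\left(U,H \right)} = 1$
$W{\left(X,L \right)} = 15$
$\left(\left(80 + t{\left(9,10 \right)}\right) \left(-8 + 209\right) + W{\left(o{\left(4 \right)},10 \right)}\right) 396 = \left(\left(80 + 1\right) \left(-8 + 209\right) + 15\right) 396 = \left(81 \cdot 201 + 15\right) 396 = \left(16281 + 15\right) 396 = 16296 \cdot 396 = 6453216$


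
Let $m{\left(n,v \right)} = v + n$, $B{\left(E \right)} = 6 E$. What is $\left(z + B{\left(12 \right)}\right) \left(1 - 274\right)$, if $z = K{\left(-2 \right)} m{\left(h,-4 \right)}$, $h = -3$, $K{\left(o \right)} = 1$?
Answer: $-17745$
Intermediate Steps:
$m{\left(n,v \right)} = n + v$
$z = -7$ ($z = 1 \left(-3 - 4\right) = 1 \left(-7\right) = -7$)
$\left(z + B{\left(12 \right)}\right) \left(1 - 274\right) = \left(-7 + 6 \cdot 12\right) \left(1 - 274\right) = \left(-7 + 72\right) \left(-273\right) = 65 \left(-273\right) = -17745$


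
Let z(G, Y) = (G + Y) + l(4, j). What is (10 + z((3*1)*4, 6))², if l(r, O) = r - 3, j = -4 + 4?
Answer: 841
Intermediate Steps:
j = 0
l(r, O) = -3 + r
z(G, Y) = 1 + G + Y (z(G, Y) = (G + Y) + (-3 + 4) = (G + Y) + 1 = 1 + G + Y)
(10 + z((3*1)*4, 6))² = (10 + (1 + (3*1)*4 + 6))² = (10 + (1 + 3*4 + 6))² = (10 + (1 + 12 + 6))² = (10 + 19)² = 29² = 841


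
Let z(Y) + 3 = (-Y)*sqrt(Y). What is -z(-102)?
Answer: 3 - 102*I*sqrt(102) ≈ 3.0 - 1030.2*I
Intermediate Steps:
z(Y) = -3 - Y**(3/2) (z(Y) = -3 + (-Y)*sqrt(Y) = -3 - Y**(3/2))
-z(-102) = -(-3 - (-102)**(3/2)) = -(-3 - (-102)*I*sqrt(102)) = -(-3 + 102*I*sqrt(102)) = 3 - 102*I*sqrt(102)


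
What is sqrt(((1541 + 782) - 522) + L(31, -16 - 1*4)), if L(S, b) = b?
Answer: sqrt(1781) ≈ 42.202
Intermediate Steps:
sqrt(((1541 + 782) - 522) + L(31, -16 - 1*4)) = sqrt(((1541 + 782) - 522) + (-16 - 1*4)) = sqrt((2323 - 522) + (-16 - 4)) = sqrt(1801 - 20) = sqrt(1781)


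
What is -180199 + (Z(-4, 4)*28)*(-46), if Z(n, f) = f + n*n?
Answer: -205959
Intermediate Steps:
Z(n, f) = f + n²
-180199 + (Z(-4, 4)*28)*(-46) = -180199 + ((4 + (-4)²)*28)*(-46) = -180199 + ((4 + 16)*28)*(-46) = -180199 + (20*28)*(-46) = -180199 + 560*(-46) = -180199 - 25760 = -205959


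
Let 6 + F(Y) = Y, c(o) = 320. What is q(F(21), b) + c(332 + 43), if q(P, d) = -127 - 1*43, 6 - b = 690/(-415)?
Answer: 150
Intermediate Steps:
F(Y) = -6 + Y
b = 636/83 (b = 6 - 690/(-415) = 6 - 690*(-1)/415 = 6 - 1*(-138/83) = 6 + 138/83 = 636/83 ≈ 7.6627)
q(P, d) = -170 (q(P, d) = -127 - 43 = -170)
q(F(21), b) + c(332 + 43) = -170 + 320 = 150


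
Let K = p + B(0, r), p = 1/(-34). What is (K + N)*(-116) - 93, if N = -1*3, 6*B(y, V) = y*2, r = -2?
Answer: 4393/17 ≈ 258.41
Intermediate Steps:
B(y, V) = y/3 (B(y, V) = (y*2)/6 = (2*y)/6 = y/3)
N = -3
p = -1/34 ≈ -0.029412
K = -1/34 (K = -1/34 + (⅓)*0 = -1/34 + 0 = -1/34 ≈ -0.029412)
(K + N)*(-116) - 93 = (-1/34 - 3)*(-116) - 93 = -103/34*(-116) - 93 = 5974/17 - 93 = 4393/17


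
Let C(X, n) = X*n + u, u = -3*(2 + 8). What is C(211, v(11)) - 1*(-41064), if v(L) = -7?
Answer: 39557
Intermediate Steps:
u = -30 (u = -3*10 = -30)
C(X, n) = -30 + X*n (C(X, n) = X*n - 30 = -30 + X*n)
C(211, v(11)) - 1*(-41064) = (-30 + 211*(-7)) - 1*(-41064) = (-30 - 1477) + 41064 = -1507 + 41064 = 39557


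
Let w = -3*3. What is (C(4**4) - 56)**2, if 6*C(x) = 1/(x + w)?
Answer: 6887506081/2196324 ≈ 3135.9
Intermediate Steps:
w = -9
C(x) = 1/(6*(-9 + x)) (C(x) = 1/(6*(x - 9)) = 1/(6*(-9 + x)))
(C(4**4) - 56)**2 = (1/(6*(-9 + 4**4)) - 56)**2 = (1/(6*(-9 + 256)) - 56)**2 = ((1/6)/247 - 56)**2 = ((1/6)*(1/247) - 56)**2 = (1/1482 - 56)**2 = (-82991/1482)**2 = 6887506081/2196324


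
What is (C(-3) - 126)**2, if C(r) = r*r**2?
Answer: 23409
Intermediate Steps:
C(r) = r**3
(C(-3) - 126)**2 = ((-3)**3 - 126)**2 = (-27 - 126)**2 = (-153)**2 = 23409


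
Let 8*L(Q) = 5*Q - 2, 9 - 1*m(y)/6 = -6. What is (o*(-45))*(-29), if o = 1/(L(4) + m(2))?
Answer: 580/41 ≈ 14.146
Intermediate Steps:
m(y) = 90 (m(y) = 54 - 6*(-6) = 54 + 36 = 90)
L(Q) = -¼ + 5*Q/8 (L(Q) = (5*Q - 2)/8 = (-2 + 5*Q)/8 = -¼ + 5*Q/8)
o = 4/369 (o = 1/((-¼ + (5/8)*4) + 90) = 1/((-¼ + 5/2) + 90) = 1/(9/4 + 90) = 1/(369/4) = 4/369 ≈ 0.010840)
(o*(-45))*(-29) = ((4/369)*(-45))*(-29) = -20/41*(-29) = 580/41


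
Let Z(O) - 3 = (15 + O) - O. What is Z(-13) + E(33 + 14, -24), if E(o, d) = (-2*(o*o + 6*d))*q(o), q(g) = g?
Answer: -194092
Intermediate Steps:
Z(O) = 18 (Z(O) = 3 + ((15 + O) - O) = 3 + 15 = 18)
E(o, d) = o*(-12*d - 2*o²) (E(o, d) = (-2*(o*o + 6*d))*o = (-2*(o² + 6*d))*o = (-12*d - 2*o²)*o = o*(-12*d - 2*o²))
Z(-13) + E(33 + 14, -24) = 18 - 2*(33 + 14)*((33 + 14)² + 6*(-24)) = 18 - 2*47*(47² - 144) = 18 - 2*47*(2209 - 144) = 18 - 2*47*2065 = 18 - 194110 = -194092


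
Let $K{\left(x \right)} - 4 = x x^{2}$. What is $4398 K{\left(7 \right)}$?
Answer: $1526106$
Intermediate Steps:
$K{\left(x \right)} = 4 + x^{3}$ ($K{\left(x \right)} = 4 + x x^{2} = 4 + x^{3}$)
$4398 K{\left(7 \right)} = 4398 \left(4 + 7^{3}\right) = 4398 \left(4 + 343\right) = 4398 \cdot 347 = 1526106$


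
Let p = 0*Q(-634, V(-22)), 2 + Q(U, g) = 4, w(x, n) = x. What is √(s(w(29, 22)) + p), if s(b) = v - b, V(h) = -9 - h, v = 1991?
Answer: 3*√218 ≈ 44.294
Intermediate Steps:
Q(U, g) = 2 (Q(U, g) = -2 + 4 = 2)
p = 0 (p = 0*2 = 0)
s(b) = 1991 - b
√(s(w(29, 22)) + p) = √((1991 - 1*29) + 0) = √((1991 - 29) + 0) = √(1962 + 0) = √1962 = 3*√218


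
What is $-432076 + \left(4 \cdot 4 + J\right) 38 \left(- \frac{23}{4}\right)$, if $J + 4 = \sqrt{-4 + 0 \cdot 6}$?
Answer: $-434698 - 437 i \approx -4.347 \cdot 10^{5} - 437.0 i$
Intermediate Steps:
$J = -4 + 2 i$ ($J = -4 + \sqrt{-4 + 0 \cdot 6} = -4 + \sqrt{-4 + 0} = -4 + \sqrt{-4} = -4 + 2 i \approx -4.0 + 2.0 i$)
$-432076 + \left(4 \cdot 4 + J\right) 38 \left(- \frac{23}{4}\right) = -432076 + \left(4 \cdot 4 - \left(4 - 2 i\right)\right) 38 \left(- \frac{23}{4}\right) = -432076 + \left(16 - \left(4 - 2 i\right)\right) 38 \left(\left(-23\right) \frac{1}{4}\right) = -432076 + \left(12 + 2 i\right) 38 \left(- \frac{23}{4}\right) = -432076 + \left(456 + 76 i\right) \left(- \frac{23}{4}\right) = -432076 - \left(2622 + 437 i\right) = -434698 - 437 i$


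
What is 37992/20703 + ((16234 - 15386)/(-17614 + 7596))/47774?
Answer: 1515245921700/825704532683 ≈ 1.8351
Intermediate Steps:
37992/20703 + ((16234 - 15386)/(-17614 + 7596))/47774 = 37992*(1/20703) + (848/(-10018))*(1/47774) = 12664/6901 + (848*(-1/10018))*(1/47774) = 12664/6901 - 424/5009*1/47774 = 12664/6901 - 212/119649983 = 1515245921700/825704532683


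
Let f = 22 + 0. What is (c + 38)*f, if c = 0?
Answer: 836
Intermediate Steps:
f = 22
(c + 38)*f = (0 + 38)*22 = 38*22 = 836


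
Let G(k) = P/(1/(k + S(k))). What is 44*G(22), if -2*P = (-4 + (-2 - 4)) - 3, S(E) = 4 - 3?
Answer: 6578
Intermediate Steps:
S(E) = 1
P = 13/2 (P = -((-4 + (-2 - 4)) - 3)/2 = -((-4 - 6) - 3)/2 = -(-10 - 3)/2 = -½*(-13) = 13/2 ≈ 6.5000)
G(k) = 13/2 + 13*k/2 (G(k) = 13/(2*(1/(k + 1))) = 13/(2*(1/(1 + k))) = 13*(1 + k)/2 = 13/2 + 13*k/2)
44*G(22) = 44*(13/2 + (13/2)*22) = 44*(13/2 + 143) = 44*(299/2) = 6578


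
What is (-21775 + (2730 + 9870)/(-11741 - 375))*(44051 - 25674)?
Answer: -1212140028625/3029 ≈ -4.0018e+8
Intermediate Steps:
(-21775 + (2730 + 9870)/(-11741 - 375))*(44051 - 25674) = (-21775 + 12600/(-12116))*18377 = (-21775 + 12600*(-1/12116))*18377 = (-21775 - 3150/3029)*18377 = -65959625/3029*18377 = -1212140028625/3029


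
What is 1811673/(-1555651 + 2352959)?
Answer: 1811673/797308 ≈ 2.2722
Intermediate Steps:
1811673/(-1555651 + 2352959) = 1811673/797308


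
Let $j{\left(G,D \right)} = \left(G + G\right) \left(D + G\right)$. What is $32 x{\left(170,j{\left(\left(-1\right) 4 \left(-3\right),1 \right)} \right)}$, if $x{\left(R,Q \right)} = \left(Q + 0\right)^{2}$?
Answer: $3115008$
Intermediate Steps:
$j{\left(G,D \right)} = 2 G \left(D + G\right)$
$x{\left(R,Q \right)} = Q^{2}$
$32 x{\left(170,j{\left(\left(-1\right) 4 \left(-3\right),1 \right)} \right)} = 32 \left(2 \left(-1\right) 4 \left(-3\right) \left(1 + \left(-1\right) 4 \left(-3\right)\right)\right)^{2} = 32 \left(2 \left(\left(-4\right) \left(-3\right)\right) \left(1 - -12\right)\right)^{2} = 32 \left(2 \cdot 12 \left(1 + 12\right)\right)^{2} = 32 \left(2 \cdot 12 \cdot 13\right)^{2} = 32 \cdot 312^{2} = 32 \cdot 97344 = 3115008$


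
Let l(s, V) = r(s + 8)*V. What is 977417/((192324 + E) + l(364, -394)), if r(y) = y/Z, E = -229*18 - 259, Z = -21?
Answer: 6841919/1364457 ≈ 5.0144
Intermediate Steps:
E = -4381 (E = -4122 - 259 = -4381)
r(y) = -y/21 (r(y) = y/(-21) = y*(-1/21) = -y/21)
l(s, V) = V*(-8/21 - s/21) (l(s, V) = (-(s + 8)/21)*V = (-(8 + s)/21)*V = (-8/21 - s/21)*V = V*(-8/21 - s/21))
977417/((192324 + E) + l(364, -394)) = 977417/((192324 - 4381) + (1/21)*(-394)*(-8 - 1*364)) = 977417/(187943 + (1/21)*(-394)*(-8 - 364)) = 977417/(187943 + (1/21)*(-394)*(-372)) = 977417/(187943 + 48856/7) = 977417/(1364457/7) = 977417*(7/1364457) = 6841919/1364457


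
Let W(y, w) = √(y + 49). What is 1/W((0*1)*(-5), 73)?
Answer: ⅐ ≈ 0.14286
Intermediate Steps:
W(y, w) = √(49 + y)
1/W((0*1)*(-5), 73) = 1/(√(49 + (0*1)*(-5))) = 1/(√(49 + 0*(-5))) = 1/(√(49 + 0)) = 1/(√49) = 1/7 = ⅐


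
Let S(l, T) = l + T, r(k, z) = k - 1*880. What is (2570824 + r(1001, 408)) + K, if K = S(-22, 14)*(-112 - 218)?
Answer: 2573585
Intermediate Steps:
r(k, z) = -880 + k (r(k, z) = k - 880 = -880 + k)
S(l, T) = T + l
K = 2640 (K = (14 - 22)*(-112 - 218) = -8*(-330) = 2640)
(2570824 + r(1001, 408)) + K = (2570824 + (-880 + 1001)) + 2640 = (2570824 + 121) + 2640 = 2570945 + 2640 = 2573585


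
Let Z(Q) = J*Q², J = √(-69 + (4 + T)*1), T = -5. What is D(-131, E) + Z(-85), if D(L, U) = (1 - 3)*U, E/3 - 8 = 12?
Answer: -120 + 7225*I*√70 ≈ -120.0 + 60449.0*I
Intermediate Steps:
E = 60 (E = 24 + 3*12 = 24 + 36 = 60)
D(L, U) = -2*U
J = I*√70 (J = √(-69 + (4 - 5)*1) = √(-69 - 1*1) = √(-69 - 1) = √(-70) = I*√70 ≈ 8.3666*I)
Z(Q) = I*√70*Q² (Z(Q) = (I*√70)*Q² = I*√70*Q²)
D(-131, E) + Z(-85) = -2*60 + I*√70*(-85)² = -120 + I*√70*7225 = -120 + 7225*I*√70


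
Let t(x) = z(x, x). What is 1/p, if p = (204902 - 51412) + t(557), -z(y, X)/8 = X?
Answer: 1/149034 ≈ 6.7099e-6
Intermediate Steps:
z(y, X) = -8*X
t(x) = -8*x
p = 149034 (p = (204902 - 51412) - 8*557 = 153490 - 4456 = 149034)
1/p = 1/149034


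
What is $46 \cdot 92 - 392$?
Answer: $3840$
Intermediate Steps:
$46 \cdot 92 - 392 = 4232 - 392 = 3840$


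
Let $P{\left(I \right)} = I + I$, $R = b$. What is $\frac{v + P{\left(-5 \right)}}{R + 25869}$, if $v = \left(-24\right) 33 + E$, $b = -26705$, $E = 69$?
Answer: $\frac{733}{836} \approx 0.87679$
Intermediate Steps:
$R = -26705$
$v = -723$ ($v = \left(-24\right) 33 + 69 = -792 + 69 = -723$)
$P{\left(I \right)} = 2 I$
$\frac{v + P{\left(-5 \right)}}{R + 25869} = \frac{-723 + 2 \left(-5\right)}{-26705 + 25869} = \frac{-723 - 10}{-836} = \left(-733\right) \left(- \frac{1}{836}\right) = \frac{733}{836}$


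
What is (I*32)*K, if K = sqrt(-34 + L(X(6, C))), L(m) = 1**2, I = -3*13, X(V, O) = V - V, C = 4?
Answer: -1248*I*sqrt(33) ≈ -7169.2*I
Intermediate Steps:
X(V, O) = 0
I = -39
L(m) = 1
K = I*sqrt(33) (K = sqrt(-34 + 1) = sqrt(-33) = I*sqrt(33) ≈ 5.7446*I)
(I*32)*K = (-39*32)*(I*sqrt(33)) = -1248*I*sqrt(33)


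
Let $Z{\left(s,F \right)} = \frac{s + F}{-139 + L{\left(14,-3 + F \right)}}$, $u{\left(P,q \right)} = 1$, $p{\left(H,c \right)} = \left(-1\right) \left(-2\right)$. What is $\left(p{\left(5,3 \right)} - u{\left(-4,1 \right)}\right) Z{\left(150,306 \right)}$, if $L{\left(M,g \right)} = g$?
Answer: $\frac{114}{41} \approx 2.7805$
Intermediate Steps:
$p{\left(H,c \right)} = 2$
$Z{\left(s,F \right)} = \frac{F + s}{-142 + F}$ ($Z{\left(s,F \right)} = \frac{s + F}{-139 + \left(-3 + F\right)} = \frac{F + s}{-142 + F}$)
$\left(p{\left(5,3 \right)} - u{\left(-4,1 \right)}\right) Z{\left(150,306 \right)} = \left(2 - 1\right) \frac{306 + 150}{-142 + 306} = \left(2 - 1\right) \frac{1}{164} \cdot 456 = 1 \cdot \frac{1}{164} \cdot 456 = 1 \cdot \frac{114}{41} = \frac{114}{41}$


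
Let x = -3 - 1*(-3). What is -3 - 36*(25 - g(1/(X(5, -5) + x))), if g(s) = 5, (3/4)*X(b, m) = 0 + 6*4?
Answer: -723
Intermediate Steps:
X(b, m) = 32 (X(b, m) = 4*(0 + 6*4)/3 = 4*(0 + 24)/3 = (4/3)*24 = 32)
x = 0 (x = -3 + 3 = 0)
-3 - 36*(25 - g(1/(X(5, -5) + x))) = -3 - 36*(25 - 1*5) = -3 - 36*(25 - 5) = -3 - 36*20 = -3 - 720 = -723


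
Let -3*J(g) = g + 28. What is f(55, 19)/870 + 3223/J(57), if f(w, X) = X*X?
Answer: -1676269/14790 ≈ -113.34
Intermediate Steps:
J(g) = -28/3 - g/3 (J(g) = -(g + 28)/3 = -(28 + g)/3 = -28/3 - g/3)
f(w, X) = X²
f(55, 19)/870 + 3223/J(57) = 19²/870 + 3223/(-28/3 - ⅓*57) = 361*(1/870) + 3223/(-28/3 - 19) = 361/870 + 3223/(-85/3) = 361/870 + 3223*(-3/85) = 361/870 - 9669/85 = -1676269/14790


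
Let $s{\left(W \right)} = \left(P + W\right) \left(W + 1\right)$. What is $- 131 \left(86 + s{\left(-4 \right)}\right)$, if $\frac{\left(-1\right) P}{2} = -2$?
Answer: $-11266$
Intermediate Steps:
$P = 4$ ($P = \left(-2\right) \left(-2\right) = 4$)
$s{\left(W \right)} = \left(1 + W\right) \left(4 + W\right)$ ($s{\left(W \right)} = \left(4 + W\right) \left(W + 1\right) = \left(4 + W\right) \left(1 + W\right) = \left(1 + W\right) \left(4 + W\right)$)
$- 131 \left(86 + s{\left(-4 \right)}\right) = - 131 \left(86 + \left(4 + \left(-4\right)^{2} + 5 \left(-4\right)\right)\right) = - 131 \left(86 + \left(4 + 16 - 20\right)\right) = - 131 \left(86 + 0\right) = \left(-131\right) 86 = -11266$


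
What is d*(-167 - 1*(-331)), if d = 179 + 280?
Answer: 75276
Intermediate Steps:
d = 459
d*(-167 - 1*(-331)) = 459*(-167 - 1*(-331)) = 459*(-167 + 331) = 459*164 = 75276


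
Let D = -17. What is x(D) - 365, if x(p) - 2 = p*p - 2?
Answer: -76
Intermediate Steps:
x(p) = p² (x(p) = 2 + (p*p - 2) = 2 + (p² - 2) = 2 + (-2 + p²) = p²)
x(D) - 365 = (-17)² - 365 = 289 - 365 = -76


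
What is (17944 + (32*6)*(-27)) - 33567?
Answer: -20807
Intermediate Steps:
(17944 + (32*6)*(-27)) - 33567 = (17944 + 192*(-27)) - 33567 = (17944 - 5184) - 33567 = 12760 - 33567 = -20807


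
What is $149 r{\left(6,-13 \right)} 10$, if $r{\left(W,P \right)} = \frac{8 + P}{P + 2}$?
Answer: $\frac{7450}{11} \approx 677.27$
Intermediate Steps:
$r{\left(W,P \right)} = \frac{8 + P}{2 + P}$
$149 r{\left(6,-13 \right)} 10 = 149 \frac{8 - 13}{2 - 13} \cdot 10 = 149 \frac{1}{-11} \left(-5\right) 10 = 149 \left(\left(- \frac{1}{11}\right) \left(-5\right)\right) 10 = 149 \cdot \frac{5}{11} \cdot 10 = \frac{745}{11} \cdot 10 = \frac{7450}{11}$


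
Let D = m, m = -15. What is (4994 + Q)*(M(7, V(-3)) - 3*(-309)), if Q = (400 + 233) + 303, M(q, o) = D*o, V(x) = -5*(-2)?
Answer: 4607610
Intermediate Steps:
D = -15
V(x) = 10
M(q, o) = -15*o
Q = 936 (Q = 633 + 303 = 936)
(4994 + Q)*(M(7, V(-3)) - 3*(-309)) = (4994 + 936)*(-15*10 - 3*(-309)) = 5930*(-150 + 927) = 5930*777 = 4607610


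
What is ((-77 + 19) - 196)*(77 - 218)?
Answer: 35814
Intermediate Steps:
((-77 + 19) - 196)*(77 - 218) = (-58 - 196)*(-141) = -254*(-141) = 35814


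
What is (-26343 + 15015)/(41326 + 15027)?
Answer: -11328/56353 ≈ -0.20102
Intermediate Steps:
(-26343 + 15015)/(41326 + 15027) = -11328/56353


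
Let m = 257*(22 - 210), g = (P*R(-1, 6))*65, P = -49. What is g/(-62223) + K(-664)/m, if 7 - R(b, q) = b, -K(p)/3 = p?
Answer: 39540838/107370231 ≈ 0.36827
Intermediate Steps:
K(p) = -3*p
R(b, q) = 7 - b
g = -25480 (g = -49*(7 - 1*(-1))*65 = -49*(7 + 1)*65 = -49*8*65 = -392*65 = -25480)
m = -48316 (m = 257*(-188) = -48316)
g/(-62223) + K(-664)/m = -25480/(-62223) - 3*(-664)/(-48316) = -25480*(-1/62223) + 1992*(-1/48316) = 3640/8889 - 498/12079 = 39540838/107370231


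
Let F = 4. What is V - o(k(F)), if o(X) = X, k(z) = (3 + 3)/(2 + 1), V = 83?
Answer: 81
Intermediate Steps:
k(z) = 2 (k(z) = 6/3 = 6*(⅓) = 2)
V - o(k(F)) = 83 - 1*2 = 83 - 2 = 81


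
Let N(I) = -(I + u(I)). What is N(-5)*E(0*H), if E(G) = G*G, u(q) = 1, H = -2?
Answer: 0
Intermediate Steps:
N(I) = -1 - I (N(I) = -(I + 1) = -(1 + I) = -1 - I)
E(G) = G**2
N(-5)*E(0*H) = (-1 - 1*(-5))*(0*(-2))**2 = (-1 + 5)*0**2 = 4*0 = 0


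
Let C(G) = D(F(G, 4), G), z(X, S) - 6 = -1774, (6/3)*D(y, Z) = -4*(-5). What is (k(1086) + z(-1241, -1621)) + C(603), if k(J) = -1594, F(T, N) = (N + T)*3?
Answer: -3352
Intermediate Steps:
F(T, N) = 3*N + 3*T
D(y, Z) = 10 (D(y, Z) = (-4*(-5))/2 = (½)*20 = 10)
z(X, S) = -1768 (z(X, S) = 6 - 1774 = -1768)
C(G) = 10
(k(1086) + z(-1241, -1621)) + C(603) = (-1594 - 1768) + 10 = -3362 + 10 = -3352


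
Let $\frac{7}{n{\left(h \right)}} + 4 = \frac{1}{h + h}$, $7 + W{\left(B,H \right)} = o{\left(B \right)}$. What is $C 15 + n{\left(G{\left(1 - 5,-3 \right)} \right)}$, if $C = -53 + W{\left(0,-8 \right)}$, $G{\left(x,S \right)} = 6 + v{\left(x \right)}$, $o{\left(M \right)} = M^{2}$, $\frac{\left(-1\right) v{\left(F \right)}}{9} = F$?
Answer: $- \frac{302088}{335} \approx -901.75$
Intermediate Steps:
$v{\left(F \right)} = - 9 F$
$W{\left(B,H \right)} = -7 + B^{2}$
$G{\left(x,S \right)} = 6 - 9 x$
$n{\left(h \right)} = \frac{7}{-4 + \frac{1}{2 h}}$ ($n{\left(h \right)} = \frac{7}{-4 + \frac{1}{h + h}} = \frac{7}{-4 + \frac{1}{2 h}}$)
$C = -60$ ($C = -53 - \left(7 - 0^{2}\right) = -53 + \left(-7 + 0\right) = -53 - 7 = -60$)
$C 15 + n{\left(G{\left(1 - 5,-3 \right)} \right)} = \left(-60\right) 15 - \frac{14 \left(6 - 9 \left(1 - 5\right)\right)}{-1 + 8 \left(6 - 9 \left(1 - 5\right)\right)} = -900 - \frac{14 \left(6 - -36\right)}{-1 + 8 \left(6 - -36\right)} = -900 - \frac{14 \left(6 + 36\right)}{-1 + 8 \left(6 + 36\right)} = -900 - \frac{588}{-1 + 8 \cdot 42} = -900 - \frac{588}{-1 + 336} = -900 - \frac{588}{335} = - \frac{302088}{335}$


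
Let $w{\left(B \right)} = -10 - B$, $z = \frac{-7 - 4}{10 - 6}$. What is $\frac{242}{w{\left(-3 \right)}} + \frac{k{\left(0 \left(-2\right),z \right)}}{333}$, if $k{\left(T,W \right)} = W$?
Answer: $- \frac{322421}{9324} \approx -34.58$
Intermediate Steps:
$z = - \frac{11}{4} \approx -2.75$
$\frac{242}{w{\left(-3 \right)}} + \frac{k{\left(0 \left(-2\right),z \right)}}{333} = \frac{242}{-10 - -3} - \frac{11}{4 \cdot 333} = \frac{242}{-10 + 3} - \frac{11}{1332} = \frac{242}{-7} - \frac{11}{1332} = 242 \left(- \frac{1}{7}\right) - \frac{11}{1332} = - \frac{242}{7} - \frac{11}{1332} = - \frac{322421}{9324}$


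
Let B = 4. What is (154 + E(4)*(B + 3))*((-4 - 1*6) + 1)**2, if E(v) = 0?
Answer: 12474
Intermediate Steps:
(154 + E(4)*(B + 3))*((-4 - 1*6) + 1)**2 = (154 + 0*(4 + 3))*((-4 - 1*6) + 1)**2 = (154 + 0*7)*((-4 - 6) + 1)**2 = (154 + 0)*(-10 + 1)**2 = 154*(-9)**2 = 154*81 = 12474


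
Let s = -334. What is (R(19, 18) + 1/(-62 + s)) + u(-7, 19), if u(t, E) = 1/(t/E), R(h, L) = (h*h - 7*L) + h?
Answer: 696557/2772 ≈ 251.28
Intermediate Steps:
R(h, L) = h + h**2 - 7*L (R(h, L) = (h**2 - 7*L) + h = h + h**2 - 7*L)
u(t, E) = E/t
(R(19, 18) + 1/(-62 + s)) + u(-7, 19) = ((19 + 19**2 - 7*18) + 1/(-62 - 334)) + 19/(-7) = ((19 + 361 - 126) + 1/(-396)) + 19*(-1/7) = (254 - 1/396) - 19/7 = 100583/396 - 19/7 = 696557/2772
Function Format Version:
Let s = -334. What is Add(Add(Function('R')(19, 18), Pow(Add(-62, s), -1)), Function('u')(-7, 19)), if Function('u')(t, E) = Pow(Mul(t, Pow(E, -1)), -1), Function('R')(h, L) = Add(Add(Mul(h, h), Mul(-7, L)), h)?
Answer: Rational(696557, 2772) ≈ 251.28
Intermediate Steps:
Function('R')(h, L) = Add(h, Pow(h, 2), Mul(-7, L)) (Function('R')(h, L) = Add(Add(Pow(h, 2), Mul(-7, L)), h) = Add(h, Pow(h, 2), Mul(-7, L)))
Function('u')(t, E) = Mul(E, Pow(t, -1))
Add(Add(Function('R')(19, 18), Pow(Add(-62, s), -1)), Function('u')(-7, 19)) = Add(Add(Add(19, Pow(19, 2), Mul(-7, 18)), Pow(Add(-62, -334), -1)), Mul(19, Pow(-7, -1))) = Add(Add(Add(19, 361, -126), Pow(-396, -1)), Mul(19, Rational(-1, 7))) = Add(Add(254, Rational(-1, 396)), Rational(-19, 7)) = Add(Rational(100583, 396), Rational(-19, 7)) = Rational(696557, 2772)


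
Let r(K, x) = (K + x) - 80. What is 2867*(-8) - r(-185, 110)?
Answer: -22781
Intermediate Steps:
r(K, x) = -80 + K + x
2867*(-8) - r(-185, 110) = 2867*(-8) - (-80 - 185 + 110) = -22936 - 1*(-155) = -22936 + 155 = -22781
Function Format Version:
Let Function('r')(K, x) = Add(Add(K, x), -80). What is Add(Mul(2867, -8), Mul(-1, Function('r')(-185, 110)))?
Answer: -22781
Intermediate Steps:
Function('r')(K, x) = Add(-80, K, x)
Add(Mul(2867, -8), Mul(-1, Function('r')(-185, 110))) = Add(Mul(2867, -8), Mul(-1, Add(-80, -185, 110))) = Add(-22936, Mul(-1, -155)) = Add(-22936, 155) = -22781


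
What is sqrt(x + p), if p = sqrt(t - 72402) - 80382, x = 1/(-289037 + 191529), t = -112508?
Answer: sqrt(-191064197165489 + 97455053156*I*sqrt(110))/48754 ≈ 0.75835 + 283.52*I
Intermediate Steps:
x = -1/97508 (x = 1/(-97508) = -1/97508 ≈ -1.0256e-5)
p = -80382 + 41*I*sqrt(110) (p = sqrt(-112508 - 72402) - 80382 = sqrt(-184910) - 80382 = 41*I*sqrt(110) - 80382 = -80382 + 41*I*sqrt(110) ≈ -80382.0 + 430.01*I)
sqrt(x + p) = sqrt(-1/97508 + (-80382 + 41*I*sqrt(110))) = sqrt(-7837888057/97508 + 41*I*sqrt(110))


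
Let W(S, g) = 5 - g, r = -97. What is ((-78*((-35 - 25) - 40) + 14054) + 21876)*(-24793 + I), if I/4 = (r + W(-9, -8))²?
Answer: 150037630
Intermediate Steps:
I = 28224 (I = 4*(-97 + (5 - 1*(-8)))² = 4*(-97 + (5 + 8))² = 4*(-97 + 13)² = 4*(-84)² = 4*7056 = 28224)
((-78*((-35 - 25) - 40) + 14054) + 21876)*(-24793 + I) = ((-78*((-35 - 25) - 40) + 14054) + 21876)*(-24793 + 28224) = ((-78*(-60 - 40) + 14054) + 21876)*3431 = ((-78*(-100) + 14054) + 21876)*3431 = ((7800 + 14054) + 21876)*3431 = (21854 + 21876)*3431 = 43730*3431 = 150037630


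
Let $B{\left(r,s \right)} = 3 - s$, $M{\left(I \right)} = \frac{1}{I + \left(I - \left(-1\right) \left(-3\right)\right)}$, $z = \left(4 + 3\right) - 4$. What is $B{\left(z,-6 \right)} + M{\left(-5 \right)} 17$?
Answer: $\frac{100}{13} \approx 7.6923$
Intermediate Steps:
$z = 3$ ($z = 7 - 4 = 3$)
$M{\left(I \right)} = \frac{1}{-3 + 2 I}$ ($M{\left(I \right)} = \frac{1}{I + \left(I - 3\right)} = \frac{1}{I + \left(-3 + I\right)} = \frac{1}{-3 + 2 I}$)
$B{\left(z,-6 \right)} + M{\left(-5 \right)} 17 = \left(3 - -6\right) + \frac{1}{-3 + 2 \left(-5\right)} 17 = \left(3 + 6\right) + \frac{1}{-3 - 10} \cdot 17 = 9 + \frac{1}{-13} \cdot 17 = 9 - \frac{17}{13} = \frac{100}{13}$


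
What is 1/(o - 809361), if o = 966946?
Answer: 1/157585 ≈ 6.3458e-6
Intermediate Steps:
1/(o - 809361) = 1/(966946 - 809361) = 1/157585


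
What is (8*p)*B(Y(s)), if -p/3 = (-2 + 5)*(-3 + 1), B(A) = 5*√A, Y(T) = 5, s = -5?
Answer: 720*√5 ≈ 1610.0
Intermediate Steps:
p = 18 (p = -3*(-2 + 5)*(-3 + 1) = -9*(-2) = -3*(-6) = 18)
(8*p)*B(Y(s)) = (8*18)*(5*√5) = 144*(5*√5) = 720*√5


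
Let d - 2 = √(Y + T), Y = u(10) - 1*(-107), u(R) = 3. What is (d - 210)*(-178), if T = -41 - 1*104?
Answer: 37024 - 178*I*√35 ≈ 37024.0 - 1053.1*I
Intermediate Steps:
T = -145 (T = -41 - 104 = -145)
Y = 110 (Y = 3 - 1*(-107) = 3 + 107 = 110)
d = 2 + I*√35 (d = 2 + √(110 - 145) = 2 + √(-35) = 2 + I*√35 ≈ 2.0 + 5.9161*I)
(d - 210)*(-178) = ((2 + I*√35) - 210)*(-178) = (-208 + I*√35)*(-178) = 37024 - 178*I*√35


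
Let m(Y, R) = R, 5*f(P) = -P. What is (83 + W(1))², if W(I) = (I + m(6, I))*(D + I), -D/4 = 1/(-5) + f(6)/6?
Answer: 194481/25 ≈ 7779.2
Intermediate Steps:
f(P) = -P/5 (f(P) = (-P)/5 = -P/5)
D = 8/5 (D = -4*(1/(-5) - ⅕*6/6) = -4*(1*(-⅕) - 6/5*⅙) = -4*(-⅕ - ⅕) = -4*(-⅖) = 8/5 ≈ 1.6000)
W(I) = 2*I*(8/5 + I) (W(I) = (I + I)*(8/5 + I) = (2*I)*(8/5 + I) = 2*I*(8/5 + I))
(83 + W(1))² = (83 + (⅖)*1*(8 + 5*1))² = (83 + (⅖)*1*(8 + 5))² = (83 + (⅖)*1*13)² = (83 + 26/5)² = (441/5)² = 194481/25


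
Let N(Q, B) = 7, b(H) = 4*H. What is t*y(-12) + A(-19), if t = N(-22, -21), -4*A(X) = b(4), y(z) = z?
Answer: -88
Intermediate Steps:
A(X) = -4
t = 7
t*y(-12) + A(-19) = 7*(-12) - 4 = -84 - 4 = -88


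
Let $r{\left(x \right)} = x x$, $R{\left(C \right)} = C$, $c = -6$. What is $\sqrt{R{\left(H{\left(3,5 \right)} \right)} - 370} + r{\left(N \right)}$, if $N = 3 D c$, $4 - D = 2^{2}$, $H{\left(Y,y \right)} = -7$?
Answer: $i \sqrt{377} \approx 19.417 i$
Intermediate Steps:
$D = 0$ ($D = 4 - 2^{2} = 4 - 4 = 0$)
$N = 0$ ($N = 3 \cdot 0 \left(-6\right) = 0 \left(-6\right) = 0$)
$r{\left(x \right)} = x^{2}$
$\sqrt{R{\left(H{\left(3,5 \right)} \right)} - 370} + r{\left(N \right)} = \sqrt{-7 - 370} + 0^{2} = \sqrt{-377} + 0 = i \sqrt{377} + 0 = i \sqrt{377}$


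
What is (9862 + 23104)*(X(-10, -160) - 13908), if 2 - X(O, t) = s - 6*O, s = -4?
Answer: -460271292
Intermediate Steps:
X(O, t) = 6 + 6*O (X(O, t) = 2 - (-4 - 6*O) = 2 + (4 + 6*O) = 6 + 6*O)
(9862 + 23104)*(X(-10, -160) - 13908) = (9862 + 23104)*((6 + 6*(-10)) - 13908) = 32966*((6 - 60) - 13908) = 32966*(-54 - 13908) = 32966*(-13962) = -460271292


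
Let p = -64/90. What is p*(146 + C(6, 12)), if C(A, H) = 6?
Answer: -4864/45 ≈ -108.09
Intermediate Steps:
p = -32/45 (p = -64*1/90 = -32/45 ≈ -0.71111)
p*(146 + C(6, 12)) = -32*(146 + 6)/45 = -32/45*152 = -4864/45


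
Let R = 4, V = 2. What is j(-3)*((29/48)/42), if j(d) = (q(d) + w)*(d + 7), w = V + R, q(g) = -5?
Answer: 29/504 ≈ 0.057540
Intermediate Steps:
w = 6 (w = 2 + 4 = 6)
j(d) = 7 + d (j(d) = (-5 + 6)*(d + 7) = 1*(7 + d) = 7 + d)
j(-3)*((29/48)/42) = (7 - 3)*((29/48)/42) = 4*((29*(1/48))*(1/42)) = 4*((29/48)*(1/42)) = 4*(29/2016) = 29/504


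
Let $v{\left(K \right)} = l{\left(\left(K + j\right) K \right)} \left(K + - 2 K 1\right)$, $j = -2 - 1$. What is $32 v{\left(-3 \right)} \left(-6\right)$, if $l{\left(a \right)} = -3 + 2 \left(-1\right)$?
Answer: $2880$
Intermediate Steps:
$j = -3$
$l{\left(a \right)} = -5$ ($l{\left(a \right)} = -3 - 2 = -5$)
$v{\left(K \right)} = 5 K$ ($v{\left(K \right)} = - 5 \left(K + - 2 K 1\right) = - 5 \left(K - 2 K\right) = - 5 \left(- K\right) = 5 K$)
$32 v{\left(-3 \right)} \left(-6\right) = 32 \cdot 5 \left(-3\right) \left(-6\right) = 32 \left(-15\right) \left(-6\right) = \left(-480\right) \left(-6\right) = 2880$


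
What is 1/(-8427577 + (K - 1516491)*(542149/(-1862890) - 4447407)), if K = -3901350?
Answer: 1862890/44886962599968132209 ≈ 4.1502e-14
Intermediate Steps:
1/(-8427577 + (K - 1516491)*(542149/(-1862890) - 4447407)) = 1/(-8427577 + (-3901350 - 1516491)*(542149/(-1862890) - 4447407)) = 1/(-8427577 - 5417841*(542149*(-1/1862890) - 4447407)) = 1/(-8427577 - 5417841*(-542149/1862890 - 4447407)) = 1/(-8427577 - 5417841*(-8285030568379/1862890)) = 1/(-8427577 + 44886978299617049739/1862890) = 1/(44886962599968132209/1862890) = 1862890/44886962599968132209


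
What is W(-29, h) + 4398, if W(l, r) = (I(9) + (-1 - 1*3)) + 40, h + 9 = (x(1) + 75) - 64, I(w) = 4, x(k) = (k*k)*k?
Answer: 4438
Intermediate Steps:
x(k) = k³ (x(k) = k²*k = k³)
h = 3 (h = -9 + ((1³ + 75) - 64) = -9 + ((1 + 75) - 64) = -9 + (76 - 64) = -9 + 12 = 3)
W(l, r) = 40 (W(l, r) = (4 + (-1 - 1*3)) + 40 = (4 + (-1 - 3)) + 40 = (4 - 4) + 40 = 0 + 40 = 40)
W(-29, h) + 4398 = 40 + 4398 = 4438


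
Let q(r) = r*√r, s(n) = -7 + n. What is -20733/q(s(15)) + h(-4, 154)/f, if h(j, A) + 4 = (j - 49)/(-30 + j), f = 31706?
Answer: -1/12988 - 20733*√2/32 ≈ -916.28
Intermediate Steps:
h(j, A) = -4 + (-49 + j)/(-30 + j) (h(j, A) = -4 + (j - 49)/(-30 + j) = -4 + (-49 + j)/(-30 + j))
q(r) = r^(3/2)
-20733/q(s(15)) + h(-4, 154)/f = -20733/(-7 + 15)^(3/2) + ((71 - 3*(-4))/(-30 - 4))/31706 = -20733*√2/32 + ((71 + 12)/(-34))*(1/31706) = -20733*√2/32 - 1/34*83*(1/31706) = -20733*√2/32 - 83/34*1/31706 = -20733*√2/32 - 1/12988 = -1/12988 - 20733*√2/32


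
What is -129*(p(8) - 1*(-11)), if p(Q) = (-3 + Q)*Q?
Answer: -6579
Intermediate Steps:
p(Q) = Q*(-3 + Q)
-129*(p(8) - 1*(-11)) = -129*(8*(-3 + 8) - 1*(-11)) = -129*(8*5 + 11) = -129*(40 + 11) = -129*51 = -6579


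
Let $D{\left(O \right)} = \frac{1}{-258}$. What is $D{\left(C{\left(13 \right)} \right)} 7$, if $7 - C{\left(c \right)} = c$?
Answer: $- \frac{7}{258} \approx -0.027132$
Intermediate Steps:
$C{\left(c \right)} = 7 - c$
$D{\left(O \right)} = - \frac{1}{258}$
$D{\left(C{\left(13 \right)} \right)} 7 = \left(- \frac{1}{258}\right) 7 = - \frac{7}{258}$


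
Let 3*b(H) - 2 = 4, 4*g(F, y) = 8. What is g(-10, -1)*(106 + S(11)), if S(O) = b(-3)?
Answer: 216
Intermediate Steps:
g(F, y) = 2 (g(F, y) = (1/4)*8 = 2)
b(H) = 2 (b(H) = 2/3 + (1/3)*4 = 2/3 + 4/3 = 2)
S(O) = 2
g(-10, -1)*(106 + S(11)) = 2*(106 + 2) = 2*108 = 216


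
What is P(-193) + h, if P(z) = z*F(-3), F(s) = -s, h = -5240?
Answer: -5819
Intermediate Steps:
P(z) = 3*z (P(z) = z*(-1*(-3)) = z*3 = 3*z)
P(-193) + h = 3*(-193) - 5240 = -579 - 5240 = -5819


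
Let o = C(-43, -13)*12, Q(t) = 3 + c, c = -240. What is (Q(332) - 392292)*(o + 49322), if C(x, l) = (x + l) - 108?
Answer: -18587818266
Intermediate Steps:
Q(t) = -237 (Q(t) = 3 - 240 = -237)
C(x, l) = -108 + l + x (C(x, l) = (l + x) - 108 = -108 + l + x)
o = -1968 (o = (-108 - 13 - 43)*12 = -164*12 = -1968)
(Q(332) - 392292)*(o + 49322) = (-237 - 392292)*(-1968 + 49322) = -392529*47354 = -18587818266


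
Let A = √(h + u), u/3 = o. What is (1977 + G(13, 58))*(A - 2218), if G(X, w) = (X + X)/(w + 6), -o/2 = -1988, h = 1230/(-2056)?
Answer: -70174193/16 + 63277*√3151171833/16448 ≈ -4.1699e+6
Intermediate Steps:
h = -615/1028 (h = 1230*(-1/2056) = -615/1028 ≈ -0.59825)
o = 3976 (o = -2*(-1988) = 3976)
G(X, w) = 2*X/(6 + w) (G(X, w) = (2*X)/(6 + w) = 2*X/(6 + w))
u = 11928 (u = 3*3976 = 11928)
A = √3151171833/514 (A = √(-615/1028 + 11928) = √(12261369/1028) = √3151171833/514 ≈ 109.21)
(1977 + G(13, 58))*(A - 2218) = (1977 + 2*13/(6 + 58))*(√3151171833/514 - 2218) = (1977 + 2*13/64)*(-2218 + √3151171833/514) = (1977 + 2*13*(1/64))*(-2218 + √3151171833/514) = (1977 + 13/32)*(-2218 + √3151171833/514) = 63277*(-2218 + √3151171833/514)/32 = -70174193/16 + 63277*√3151171833/16448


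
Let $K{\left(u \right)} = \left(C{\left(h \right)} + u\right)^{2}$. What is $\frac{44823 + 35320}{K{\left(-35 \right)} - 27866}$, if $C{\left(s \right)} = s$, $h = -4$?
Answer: $- \frac{80143}{26345} \approx -3.0421$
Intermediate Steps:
$K{\left(u \right)} = \left(-4 + u\right)^{2}$
$\frac{44823 + 35320}{K{\left(-35 \right)} - 27866} = \frac{44823 + 35320}{\left(-4 - 35\right)^{2} - 27866} = \frac{80143}{\left(-39\right)^{2} - 27866} = \frac{80143}{1521 - 27866} = \frac{80143}{-26345} = 80143 \left(- \frac{1}{26345}\right) = - \frac{80143}{26345}$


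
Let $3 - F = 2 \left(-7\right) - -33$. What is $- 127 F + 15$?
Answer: $2047$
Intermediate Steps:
$F = -16$ ($F = 3 - \left(2 \left(-7\right) - -33\right) = 3 - \left(-14 + 33\right) = 3 - 19 = -16$)
$- 127 F + 15 = \left(-127\right) \left(-16\right) + 15 = 2032 + 15 = 2047$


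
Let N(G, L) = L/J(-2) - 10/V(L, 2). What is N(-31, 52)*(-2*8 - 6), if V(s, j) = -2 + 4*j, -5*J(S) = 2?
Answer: 8690/3 ≈ 2896.7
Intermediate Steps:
J(S) = -2/5 (J(S) = -1/5*2 = -2/5)
N(G, L) = -5/3 - 5*L/2 (N(G, L) = L/(-2/5) - 10/(-2 + 4*2) = L*(-5/2) - 10/(-2 + 8) = -5*L/2 - 10/6 = -5*L/2 - 10*1/6 = -5*L/2 - 5/3 = -5/3 - 5*L/2)
N(-31, 52)*(-2*8 - 6) = (-5/3 - 5/2*52)*(-2*8 - 6) = (-5/3 - 130)*(-16 - 6) = -395/3*(-22) = 8690/3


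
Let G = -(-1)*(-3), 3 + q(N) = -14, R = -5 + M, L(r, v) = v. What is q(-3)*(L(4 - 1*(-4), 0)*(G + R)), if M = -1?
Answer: 0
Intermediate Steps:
R = -6 (R = -5 - 1 = -6)
q(N) = -17 (q(N) = -3 - 14 = -17)
G = -3 (G = -1*3 = -3)
q(-3)*(L(4 - 1*(-4), 0)*(G + R)) = -0*(-3 - 6) = -0*(-9) = -17*0 = 0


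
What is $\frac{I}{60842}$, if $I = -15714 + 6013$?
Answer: $- \frac{9701}{60842} \approx -0.15945$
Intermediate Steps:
$I = -9701$
$\frac{I}{60842} = - \frac{9701}{60842}$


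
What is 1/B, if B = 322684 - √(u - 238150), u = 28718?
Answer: 80671/26031293322 + I*√52358/52062586644 ≈ 3.099e-6 + 4.3951e-9*I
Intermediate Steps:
B = 322684 - 2*I*√52358 (B = 322684 - √(28718 - 238150) = 322684 - √(-209432) = 322684 - 2*I*√52358 ≈ 3.2268e+5 - 457.64*I)
1/B = 1/(322684 - 2*I*√52358)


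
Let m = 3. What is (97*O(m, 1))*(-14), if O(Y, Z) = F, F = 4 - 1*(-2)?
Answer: -8148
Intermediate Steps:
F = 6 (F = 4 + 2 = 6)
O(Y, Z) = 6
(97*O(m, 1))*(-14) = (97*6)*(-14) = 582*(-14) = -8148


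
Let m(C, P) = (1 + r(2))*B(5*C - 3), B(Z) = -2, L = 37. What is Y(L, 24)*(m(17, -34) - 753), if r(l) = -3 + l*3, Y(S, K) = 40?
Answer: -30440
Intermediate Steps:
r(l) = -3 + 3*l
m(C, P) = -8 (m(C, P) = (1 + (-3 + 3*2))*(-2) = (1 + (-3 + 6))*(-2) = (1 + 3)*(-2) = 4*(-2) = -8)
Y(L, 24)*(m(17, -34) - 753) = 40*(-8 - 753) = 40*(-761) = -30440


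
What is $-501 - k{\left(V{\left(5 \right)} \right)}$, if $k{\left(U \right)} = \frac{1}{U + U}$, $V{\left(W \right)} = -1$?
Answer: $- \frac{1001}{2} \approx -500.5$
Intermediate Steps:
$k{\left(U \right)} = \frac{1}{2 U}$
$-501 - k{\left(V{\left(5 \right)} \right)} = -501 - \frac{1}{2 \left(-1\right)} = -501 - \frac{1}{2} \left(-1\right) = -501 - - \frac{1}{2} = -501 + \frac{1}{2} = - \frac{1001}{2}$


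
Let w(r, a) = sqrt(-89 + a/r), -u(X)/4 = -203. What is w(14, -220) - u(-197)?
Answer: -812 + I*sqrt(5131)/7 ≈ -812.0 + 10.233*I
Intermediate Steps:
u(X) = 812 (u(X) = -4*(-203) = 812)
w(14, -220) - u(-197) = sqrt(-89 - 220/14) - 1*812 = sqrt(-89 - 220*1/14) - 812 = sqrt(-89 - 110/7) - 812 = sqrt(-733/7) - 812 = I*sqrt(5131)/7 - 812 = -812 + I*sqrt(5131)/7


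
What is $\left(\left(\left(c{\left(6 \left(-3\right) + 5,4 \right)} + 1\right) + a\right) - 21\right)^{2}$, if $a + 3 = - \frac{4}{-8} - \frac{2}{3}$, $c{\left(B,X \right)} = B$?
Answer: $\frac{47089}{36} \approx 1308.0$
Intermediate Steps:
$a = - \frac{19}{6}$ ($a = -3 - \left(- \frac{1}{2} + \frac{2}{3}\right) = -3 - \frac{1}{6} = - \frac{19}{6} \approx -3.1667$)
$\left(\left(\left(c{\left(6 \left(-3\right) + 5,4 \right)} + 1\right) + a\right) - 21\right)^{2} = \left(\left(\left(\left(6 \left(-3\right) + 5\right) + 1\right) - \frac{19}{6}\right) - 21\right)^{2} = \left(\left(\left(\left(-18 + 5\right) + 1\right) - \frac{19}{6}\right) - 21\right)^{2} = \left(\left(\left(-13 + 1\right) - \frac{19}{6}\right) - 21\right)^{2} = \left(\left(-12 - \frac{19}{6}\right) - 21\right)^{2} = \left(- \frac{91}{6} - 21\right)^{2} = \left(- \frac{217}{6}\right)^{2} = \frac{47089}{36}$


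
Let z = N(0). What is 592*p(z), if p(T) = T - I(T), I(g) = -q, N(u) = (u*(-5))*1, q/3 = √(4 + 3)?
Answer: 1776*√7 ≈ 4698.9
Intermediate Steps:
q = 3*√7 (q = 3*√(4 + 3) = 3*√7 ≈ 7.9373)
N(u) = -5*u (N(u) = -5*u*1 = -5*u)
z = 0 (z = -5*0 = 0)
I(g) = -3*√7
p(T) = T + 3*√7 (p(T) = T - (-3)*√7 = T + 3*√7)
592*p(z) = 592*(0 + 3*√7) = 592*(3*√7) = 1776*√7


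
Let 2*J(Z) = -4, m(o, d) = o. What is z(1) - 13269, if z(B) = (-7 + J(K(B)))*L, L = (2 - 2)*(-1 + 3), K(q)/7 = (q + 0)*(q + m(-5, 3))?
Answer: -13269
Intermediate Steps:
K(q) = 7*q*(-5 + q) (K(q) = 7*((q + 0)*(q - 5)) = 7*(q*(-5 + q)) = 7*q*(-5 + q))
J(Z) = -2 (J(Z) = (1/2)*(-4) = -2)
L = 0 (L = 0*2 = 0)
z(B) = 0 (z(B) = (-7 - 2)*0 = -9*0 = 0)
z(1) - 13269 = 0 - 13269 = -13269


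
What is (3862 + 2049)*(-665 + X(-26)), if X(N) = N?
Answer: -4084501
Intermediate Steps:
(3862 + 2049)*(-665 + X(-26)) = (3862 + 2049)*(-665 - 26) = 5911*(-691) = -4084501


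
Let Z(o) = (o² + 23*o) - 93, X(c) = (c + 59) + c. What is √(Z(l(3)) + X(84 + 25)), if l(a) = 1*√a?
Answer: √(187 + 23*√3) ≈ 15.061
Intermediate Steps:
X(c) = 59 + 2*c (X(c) = (59 + c) + c = 59 + 2*c)
l(a) = √a
Z(o) = -93 + o² + 23*o
√(Z(l(3)) + X(84 + 25)) = √((-93 + (√3)² + 23*√3) + (59 + 2*(84 + 25))) = √((-93 + 3 + 23*√3) + (59 + 2*109)) = √((-90 + 23*√3) + (59 + 218)) = √((-90 + 23*√3) + 277) = √(187 + 23*√3)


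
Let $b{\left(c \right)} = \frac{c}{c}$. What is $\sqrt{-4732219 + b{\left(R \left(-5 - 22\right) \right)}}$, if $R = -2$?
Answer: $3 i \sqrt{525802} \approx 2175.4 i$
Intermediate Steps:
$b{\left(c \right)} = 1$
$\sqrt{-4732219 + b{\left(R \left(-5 - 22\right) \right)}} = \sqrt{-4732219 + 1} = \sqrt{-4732218} = 3 i \sqrt{525802}$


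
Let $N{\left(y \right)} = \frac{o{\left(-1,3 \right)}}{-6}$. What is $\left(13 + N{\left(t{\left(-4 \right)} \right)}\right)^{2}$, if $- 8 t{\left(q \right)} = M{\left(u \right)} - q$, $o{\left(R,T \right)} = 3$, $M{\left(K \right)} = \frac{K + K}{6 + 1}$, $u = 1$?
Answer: $\frac{625}{4} \approx 156.25$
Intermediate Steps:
$M{\left(K \right)} = \frac{2 K}{7}$
$t{\left(q \right)} = - \frac{1}{28} + \frac{q}{8}$ ($t{\left(q \right)} = - \frac{\frac{2}{7} \cdot 1 - q}{8} = - \frac{\frac{2}{7} - q}{8} = - \frac{1}{28} + \frac{q}{8}$)
$N{\left(y \right)} = - \frac{1}{2}$ ($N{\left(y \right)} = \frac{3}{-6} = 3 \left(- \frac{1}{6}\right) = - \frac{1}{2}$)
$\left(13 + N{\left(t{\left(-4 \right)} \right)}\right)^{2} = \left(13 - \frac{1}{2}\right)^{2} = \left(\frac{25}{2}\right)^{2} = \frac{625}{4}$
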